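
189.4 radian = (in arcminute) 6.511e+05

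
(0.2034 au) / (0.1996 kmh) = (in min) 9.147e+09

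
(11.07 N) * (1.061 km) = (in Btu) 11.13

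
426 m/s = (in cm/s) 4.26e+04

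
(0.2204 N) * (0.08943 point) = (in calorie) 1.662e-06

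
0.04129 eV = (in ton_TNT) 1.581e-30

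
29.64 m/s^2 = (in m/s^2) 29.64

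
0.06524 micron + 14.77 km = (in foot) 4.846e+04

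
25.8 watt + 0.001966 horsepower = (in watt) 27.27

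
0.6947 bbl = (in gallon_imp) 24.3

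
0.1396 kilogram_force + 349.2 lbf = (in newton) 1555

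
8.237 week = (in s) 4.982e+06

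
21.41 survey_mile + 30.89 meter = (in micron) 3.449e+10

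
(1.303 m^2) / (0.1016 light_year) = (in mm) 1.356e-12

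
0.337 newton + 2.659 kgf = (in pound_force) 5.938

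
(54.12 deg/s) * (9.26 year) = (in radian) 2.758e+08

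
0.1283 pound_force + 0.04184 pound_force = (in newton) 0.7568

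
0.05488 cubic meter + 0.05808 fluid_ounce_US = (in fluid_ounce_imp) 1932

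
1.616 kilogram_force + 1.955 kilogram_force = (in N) 35.02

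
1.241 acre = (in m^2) 5022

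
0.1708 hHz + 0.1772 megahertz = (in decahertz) 1.772e+04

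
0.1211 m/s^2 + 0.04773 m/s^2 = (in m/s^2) 0.1688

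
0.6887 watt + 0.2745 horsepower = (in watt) 205.4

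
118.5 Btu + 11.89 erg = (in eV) 7.803e+23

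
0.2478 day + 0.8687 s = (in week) 0.0354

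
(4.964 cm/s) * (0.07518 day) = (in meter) 322.4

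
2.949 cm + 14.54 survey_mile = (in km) 23.4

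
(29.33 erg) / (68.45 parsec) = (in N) 1.389e-24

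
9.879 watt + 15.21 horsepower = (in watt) 1.135e+04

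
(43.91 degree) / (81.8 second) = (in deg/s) 0.5368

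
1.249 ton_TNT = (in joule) 5.226e+09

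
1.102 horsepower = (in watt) 821.8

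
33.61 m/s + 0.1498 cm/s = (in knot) 65.34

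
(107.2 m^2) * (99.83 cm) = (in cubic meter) 107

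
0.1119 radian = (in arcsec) 2.308e+04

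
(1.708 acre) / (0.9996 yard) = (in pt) 2.144e+07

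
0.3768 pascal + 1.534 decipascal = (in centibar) 0.0005302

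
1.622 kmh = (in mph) 1.008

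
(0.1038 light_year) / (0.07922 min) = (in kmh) 7.438e+14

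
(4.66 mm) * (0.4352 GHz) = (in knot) 3.942e+06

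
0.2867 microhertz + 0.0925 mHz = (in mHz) 0.09279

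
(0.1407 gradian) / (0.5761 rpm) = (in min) 0.0006106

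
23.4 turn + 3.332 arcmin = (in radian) 147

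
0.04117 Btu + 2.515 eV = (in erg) 4.344e+08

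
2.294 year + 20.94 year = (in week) 1211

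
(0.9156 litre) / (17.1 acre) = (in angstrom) 132.3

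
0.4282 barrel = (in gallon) 17.98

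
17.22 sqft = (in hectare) 0.00016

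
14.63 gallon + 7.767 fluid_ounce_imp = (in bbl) 0.3497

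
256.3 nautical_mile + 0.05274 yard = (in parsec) 1.538e-11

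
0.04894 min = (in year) 9.311e-08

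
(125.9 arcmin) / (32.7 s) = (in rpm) 0.01069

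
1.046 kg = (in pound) 2.306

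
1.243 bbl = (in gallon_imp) 43.47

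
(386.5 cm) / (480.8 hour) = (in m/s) 2.233e-06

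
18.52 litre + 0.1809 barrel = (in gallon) 12.49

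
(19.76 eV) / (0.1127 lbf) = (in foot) 2.072e-17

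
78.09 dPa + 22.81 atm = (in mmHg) 1.734e+04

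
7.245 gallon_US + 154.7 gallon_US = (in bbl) 3.856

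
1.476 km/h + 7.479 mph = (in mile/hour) 8.396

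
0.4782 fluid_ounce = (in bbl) 8.895e-05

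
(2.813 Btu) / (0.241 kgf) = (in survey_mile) 0.7803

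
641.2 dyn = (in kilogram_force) 0.0006538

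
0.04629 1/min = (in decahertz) 7.715e-05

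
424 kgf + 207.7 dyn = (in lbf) 934.8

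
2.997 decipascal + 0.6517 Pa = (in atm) 9.39e-06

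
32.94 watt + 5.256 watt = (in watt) 38.2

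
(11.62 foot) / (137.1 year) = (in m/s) 8.192e-10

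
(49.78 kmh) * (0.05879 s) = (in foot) 2.667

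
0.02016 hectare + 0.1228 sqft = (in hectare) 0.02016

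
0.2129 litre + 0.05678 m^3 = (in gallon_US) 15.06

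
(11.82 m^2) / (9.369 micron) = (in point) 3.576e+09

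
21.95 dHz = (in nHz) 2.195e+09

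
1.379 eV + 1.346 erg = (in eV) 8.401e+11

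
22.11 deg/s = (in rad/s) 0.3859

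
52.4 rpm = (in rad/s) 5.487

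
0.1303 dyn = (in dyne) 0.1303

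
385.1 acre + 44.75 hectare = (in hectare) 200.6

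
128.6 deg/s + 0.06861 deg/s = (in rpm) 21.44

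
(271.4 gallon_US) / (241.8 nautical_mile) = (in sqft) 2.469e-05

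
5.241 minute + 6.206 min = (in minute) 11.45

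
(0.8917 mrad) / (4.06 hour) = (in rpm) 5.826e-07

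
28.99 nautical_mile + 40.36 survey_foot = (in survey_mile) 33.37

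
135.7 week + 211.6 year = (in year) 214.2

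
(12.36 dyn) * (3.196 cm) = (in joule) 3.95e-06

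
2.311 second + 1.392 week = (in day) 9.744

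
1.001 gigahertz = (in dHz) 1.001e+10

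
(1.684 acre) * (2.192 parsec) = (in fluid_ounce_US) 1.559e+25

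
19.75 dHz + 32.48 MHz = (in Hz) 3.248e+07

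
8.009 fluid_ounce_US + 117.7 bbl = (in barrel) 117.7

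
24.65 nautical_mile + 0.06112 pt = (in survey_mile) 28.37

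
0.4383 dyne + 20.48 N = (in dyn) 2.048e+06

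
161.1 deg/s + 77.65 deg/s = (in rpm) 39.79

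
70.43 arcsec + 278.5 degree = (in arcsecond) 1.003e+06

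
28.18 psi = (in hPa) 1943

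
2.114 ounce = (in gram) 59.93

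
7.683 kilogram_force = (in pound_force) 16.94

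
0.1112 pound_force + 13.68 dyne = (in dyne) 4.948e+04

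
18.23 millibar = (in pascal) 1823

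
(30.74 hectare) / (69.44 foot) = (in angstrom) 1.452e+14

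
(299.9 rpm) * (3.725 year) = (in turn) 5.872e+08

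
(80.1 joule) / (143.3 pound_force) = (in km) 0.0001257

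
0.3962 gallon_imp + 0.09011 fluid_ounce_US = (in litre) 1.804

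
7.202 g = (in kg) 0.007202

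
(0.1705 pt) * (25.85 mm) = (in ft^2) 1.674e-05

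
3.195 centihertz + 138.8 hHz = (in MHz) 0.01388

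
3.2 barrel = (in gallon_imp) 111.9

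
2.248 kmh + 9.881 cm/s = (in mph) 1.618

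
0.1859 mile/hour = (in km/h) 0.2992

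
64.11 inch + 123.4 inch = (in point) 1.35e+04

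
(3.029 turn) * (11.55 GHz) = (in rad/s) 2.198e+11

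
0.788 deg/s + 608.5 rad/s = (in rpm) 5811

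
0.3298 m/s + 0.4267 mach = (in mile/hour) 325.7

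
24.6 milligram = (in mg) 24.6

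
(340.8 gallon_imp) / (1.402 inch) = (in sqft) 468.3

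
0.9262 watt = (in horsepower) 0.001242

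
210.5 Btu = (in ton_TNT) 5.308e-05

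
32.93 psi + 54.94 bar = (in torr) 4.291e+04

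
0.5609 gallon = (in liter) 2.123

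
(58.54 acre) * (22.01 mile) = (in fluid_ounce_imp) 2.953e+14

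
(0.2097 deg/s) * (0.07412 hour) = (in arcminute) 3357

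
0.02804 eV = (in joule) 4.493e-21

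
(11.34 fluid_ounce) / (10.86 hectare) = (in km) 3.088e-12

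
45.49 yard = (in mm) 4.16e+04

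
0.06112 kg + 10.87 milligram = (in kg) 0.06113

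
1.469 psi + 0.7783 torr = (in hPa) 102.3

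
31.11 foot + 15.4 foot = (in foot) 46.51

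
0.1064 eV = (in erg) 1.705e-13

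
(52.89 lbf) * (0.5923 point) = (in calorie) 0.01175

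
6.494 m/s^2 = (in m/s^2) 6.494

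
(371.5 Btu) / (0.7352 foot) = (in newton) 1.749e+06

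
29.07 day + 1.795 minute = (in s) 2.512e+06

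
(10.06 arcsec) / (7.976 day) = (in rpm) 6.758e-10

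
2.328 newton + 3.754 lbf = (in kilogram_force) 1.94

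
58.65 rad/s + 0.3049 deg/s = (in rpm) 560.1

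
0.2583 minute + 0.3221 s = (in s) 15.82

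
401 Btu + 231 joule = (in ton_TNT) 0.0001012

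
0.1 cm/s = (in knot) 0.001944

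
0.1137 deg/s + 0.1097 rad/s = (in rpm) 1.067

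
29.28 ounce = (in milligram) 8.301e+05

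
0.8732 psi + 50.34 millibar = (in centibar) 11.05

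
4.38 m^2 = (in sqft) 47.15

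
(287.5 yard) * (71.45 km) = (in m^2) 1.878e+07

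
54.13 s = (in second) 54.13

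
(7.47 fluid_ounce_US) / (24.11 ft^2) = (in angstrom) 9.863e+05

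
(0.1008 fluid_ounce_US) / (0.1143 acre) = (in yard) 7.048e-09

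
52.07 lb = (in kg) 23.62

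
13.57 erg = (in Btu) 1.286e-09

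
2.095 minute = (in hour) 0.03492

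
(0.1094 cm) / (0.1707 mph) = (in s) 0.01434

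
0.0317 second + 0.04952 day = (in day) 0.04952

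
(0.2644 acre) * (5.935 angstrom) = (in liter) 0.000635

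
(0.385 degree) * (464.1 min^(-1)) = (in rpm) 0.4963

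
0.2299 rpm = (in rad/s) 0.02408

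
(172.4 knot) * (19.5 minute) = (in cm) 1.038e+07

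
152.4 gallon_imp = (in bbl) 4.358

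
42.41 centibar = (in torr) 318.1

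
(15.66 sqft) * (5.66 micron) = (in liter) 0.008235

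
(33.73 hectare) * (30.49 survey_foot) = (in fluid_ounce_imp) 1.103e+11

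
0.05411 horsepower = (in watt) 40.35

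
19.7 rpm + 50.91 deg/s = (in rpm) 28.18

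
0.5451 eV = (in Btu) 8.278e-23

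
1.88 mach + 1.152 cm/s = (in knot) 1244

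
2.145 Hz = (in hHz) 0.02145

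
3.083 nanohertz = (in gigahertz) 3.083e-18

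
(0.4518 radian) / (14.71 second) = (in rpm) 0.2933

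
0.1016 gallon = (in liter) 0.3846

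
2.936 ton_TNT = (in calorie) 2.936e+09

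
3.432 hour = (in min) 205.9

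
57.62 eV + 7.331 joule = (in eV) 4.576e+19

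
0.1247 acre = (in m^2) 504.6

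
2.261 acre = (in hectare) 0.915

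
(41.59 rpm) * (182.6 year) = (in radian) 2.508e+10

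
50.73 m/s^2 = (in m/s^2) 50.73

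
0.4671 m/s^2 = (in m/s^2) 0.4671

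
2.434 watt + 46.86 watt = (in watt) 49.29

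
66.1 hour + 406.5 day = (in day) 409.3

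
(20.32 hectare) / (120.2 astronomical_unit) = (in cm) 1.13e-06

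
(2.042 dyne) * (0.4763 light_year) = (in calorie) 2.199e+10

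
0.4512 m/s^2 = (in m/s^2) 0.4512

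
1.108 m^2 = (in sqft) 11.93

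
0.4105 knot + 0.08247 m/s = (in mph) 0.6569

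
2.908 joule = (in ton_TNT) 6.95e-10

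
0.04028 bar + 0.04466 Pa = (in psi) 0.5842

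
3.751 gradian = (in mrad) 58.92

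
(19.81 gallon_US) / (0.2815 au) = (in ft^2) 1.917e-11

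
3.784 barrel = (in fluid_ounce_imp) 2.117e+04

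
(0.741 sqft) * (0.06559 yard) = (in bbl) 0.02597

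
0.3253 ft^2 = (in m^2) 0.03022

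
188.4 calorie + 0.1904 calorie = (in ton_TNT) 1.886e-07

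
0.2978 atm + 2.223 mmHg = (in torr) 228.6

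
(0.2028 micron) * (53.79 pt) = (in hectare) 3.848e-13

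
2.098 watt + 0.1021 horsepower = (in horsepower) 0.1049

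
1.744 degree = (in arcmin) 104.6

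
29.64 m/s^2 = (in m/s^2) 29.64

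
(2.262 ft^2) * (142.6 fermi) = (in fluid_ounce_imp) 1.055e-09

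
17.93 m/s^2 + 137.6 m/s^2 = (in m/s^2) 155.5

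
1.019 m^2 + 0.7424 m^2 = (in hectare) 0.0001761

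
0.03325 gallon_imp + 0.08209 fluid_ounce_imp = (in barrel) 0.0009654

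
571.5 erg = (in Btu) 5.417e-08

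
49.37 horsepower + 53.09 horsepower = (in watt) 7.64e+04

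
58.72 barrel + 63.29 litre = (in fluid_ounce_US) 3.178e+05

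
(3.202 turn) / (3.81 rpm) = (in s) 50.43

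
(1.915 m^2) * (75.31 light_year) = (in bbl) 8.582e+18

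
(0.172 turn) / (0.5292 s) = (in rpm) 19.5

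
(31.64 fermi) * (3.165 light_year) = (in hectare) 0.09474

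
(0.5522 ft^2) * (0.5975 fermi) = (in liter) 3.065e-14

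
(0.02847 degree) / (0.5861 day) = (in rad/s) 9.812e-09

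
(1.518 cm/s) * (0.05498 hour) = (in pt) 8517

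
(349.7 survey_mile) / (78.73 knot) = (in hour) 3.86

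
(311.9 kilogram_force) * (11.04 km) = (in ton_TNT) 0.008071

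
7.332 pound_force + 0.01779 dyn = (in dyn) 3.261e+06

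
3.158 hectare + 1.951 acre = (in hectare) 3.948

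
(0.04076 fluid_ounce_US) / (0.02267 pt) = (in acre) 3.724e-05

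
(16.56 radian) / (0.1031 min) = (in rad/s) 2.677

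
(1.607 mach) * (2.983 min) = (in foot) 3.213e+05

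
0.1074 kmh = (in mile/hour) 0.06674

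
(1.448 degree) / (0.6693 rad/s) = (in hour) 1.049e-05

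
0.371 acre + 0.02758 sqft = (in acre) 0.371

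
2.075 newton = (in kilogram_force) 0.2116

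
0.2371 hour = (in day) 0.009879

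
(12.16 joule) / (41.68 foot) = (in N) 0.9572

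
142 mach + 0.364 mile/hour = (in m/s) 4.835e+04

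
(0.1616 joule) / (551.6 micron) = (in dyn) 2.93e+07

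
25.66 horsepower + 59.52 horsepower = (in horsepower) 85.18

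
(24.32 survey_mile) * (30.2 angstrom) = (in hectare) 1.182e-08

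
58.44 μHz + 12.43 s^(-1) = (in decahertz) 1.243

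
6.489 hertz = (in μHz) 6.489e+06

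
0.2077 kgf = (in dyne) 2.037e+05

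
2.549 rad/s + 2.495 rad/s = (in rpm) 48.17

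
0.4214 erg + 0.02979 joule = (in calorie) 0.00712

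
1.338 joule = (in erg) 1.338e+07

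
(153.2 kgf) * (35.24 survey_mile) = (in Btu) 8.076e+04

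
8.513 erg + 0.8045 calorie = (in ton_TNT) 8.045e-10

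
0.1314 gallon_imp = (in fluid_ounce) 20.2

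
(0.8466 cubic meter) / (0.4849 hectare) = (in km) 1.746e-07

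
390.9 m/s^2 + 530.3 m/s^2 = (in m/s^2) 921.2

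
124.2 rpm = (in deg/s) 745.2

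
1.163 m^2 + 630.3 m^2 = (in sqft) 6797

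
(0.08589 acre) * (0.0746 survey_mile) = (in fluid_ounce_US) 1.411e+09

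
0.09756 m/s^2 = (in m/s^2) 0.09756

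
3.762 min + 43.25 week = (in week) 43.25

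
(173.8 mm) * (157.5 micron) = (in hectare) 2.737e-09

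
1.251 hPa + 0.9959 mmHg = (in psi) 0.0374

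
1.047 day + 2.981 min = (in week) 0.1499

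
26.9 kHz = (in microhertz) 2.69e+10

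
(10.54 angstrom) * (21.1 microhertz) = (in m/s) 2.224e-14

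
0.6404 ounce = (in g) 18.16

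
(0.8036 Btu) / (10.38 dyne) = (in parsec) 2.647e-10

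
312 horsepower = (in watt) 2.327e+05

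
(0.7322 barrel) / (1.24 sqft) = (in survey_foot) 3.315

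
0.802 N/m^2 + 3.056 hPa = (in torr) 2.298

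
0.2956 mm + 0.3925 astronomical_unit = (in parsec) 1.903e-06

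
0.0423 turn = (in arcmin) 913.7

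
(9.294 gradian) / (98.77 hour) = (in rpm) 3.921e-06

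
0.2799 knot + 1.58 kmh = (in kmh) 2.098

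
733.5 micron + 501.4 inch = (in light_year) 1.346e-15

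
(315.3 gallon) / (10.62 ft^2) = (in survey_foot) 3.969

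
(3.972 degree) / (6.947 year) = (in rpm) 3.022e-09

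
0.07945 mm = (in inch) 0.003128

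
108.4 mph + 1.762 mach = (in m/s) 648.4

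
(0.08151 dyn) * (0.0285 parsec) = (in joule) 7.168e+08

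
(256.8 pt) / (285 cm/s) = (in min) 0.0005298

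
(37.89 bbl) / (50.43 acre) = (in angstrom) 2.952e+05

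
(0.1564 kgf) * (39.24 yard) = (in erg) 5.503e+08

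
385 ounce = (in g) 1.091e+04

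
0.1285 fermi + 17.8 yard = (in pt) 4.614e+04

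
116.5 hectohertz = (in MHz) 0.01165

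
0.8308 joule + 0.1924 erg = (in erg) 8.308e+06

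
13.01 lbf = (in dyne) 5.787e+06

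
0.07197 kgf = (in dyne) 7.058e+04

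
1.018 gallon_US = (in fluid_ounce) 130.3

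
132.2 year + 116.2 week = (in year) 134.4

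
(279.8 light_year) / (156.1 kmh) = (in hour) 1.696e+13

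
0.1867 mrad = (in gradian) 0.01189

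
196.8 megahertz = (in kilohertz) 1.968e+05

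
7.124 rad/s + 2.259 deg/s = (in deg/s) 410.4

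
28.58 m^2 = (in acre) 0.007062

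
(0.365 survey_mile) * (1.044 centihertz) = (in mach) 0.01801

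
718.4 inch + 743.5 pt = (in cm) 1851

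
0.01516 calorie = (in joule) 0.06343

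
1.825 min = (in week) 0.0001811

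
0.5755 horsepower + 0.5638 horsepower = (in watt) 849.6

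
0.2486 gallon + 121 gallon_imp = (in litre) 551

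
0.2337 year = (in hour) 2047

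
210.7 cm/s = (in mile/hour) 4.713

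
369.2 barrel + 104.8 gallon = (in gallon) 1.561e+04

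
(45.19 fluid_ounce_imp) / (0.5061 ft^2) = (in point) 77.41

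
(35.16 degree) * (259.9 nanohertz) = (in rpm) 1.523e-06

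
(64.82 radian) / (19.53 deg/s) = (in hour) 0.05282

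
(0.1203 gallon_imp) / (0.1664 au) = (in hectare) 2.197e-18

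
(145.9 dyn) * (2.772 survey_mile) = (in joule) 6.509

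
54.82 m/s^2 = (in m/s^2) 54.82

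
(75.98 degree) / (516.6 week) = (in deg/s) 2.432e-07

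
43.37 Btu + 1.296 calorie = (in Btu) 43.38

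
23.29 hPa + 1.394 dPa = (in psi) 0.3378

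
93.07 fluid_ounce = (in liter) 2.752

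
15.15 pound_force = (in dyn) 6.739e+06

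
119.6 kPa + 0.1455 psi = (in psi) 17.49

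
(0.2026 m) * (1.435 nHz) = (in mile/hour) 6.503e-10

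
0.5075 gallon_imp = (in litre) 2.307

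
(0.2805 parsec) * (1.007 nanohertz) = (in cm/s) 8.716e+08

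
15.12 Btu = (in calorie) 3813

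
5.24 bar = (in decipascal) 5.24e+06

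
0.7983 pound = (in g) 362.1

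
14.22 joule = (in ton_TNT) 3.399e-09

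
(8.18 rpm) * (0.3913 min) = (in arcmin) 6.914e+04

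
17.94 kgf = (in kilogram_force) 17.94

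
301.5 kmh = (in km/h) 301.5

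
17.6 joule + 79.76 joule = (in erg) 9.736e+08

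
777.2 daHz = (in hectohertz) 77.72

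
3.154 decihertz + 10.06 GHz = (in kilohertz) 1.006e+07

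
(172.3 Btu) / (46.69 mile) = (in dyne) 2.419e+05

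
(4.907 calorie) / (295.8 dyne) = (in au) 4.64e-08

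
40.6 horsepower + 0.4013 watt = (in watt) 3.028e+04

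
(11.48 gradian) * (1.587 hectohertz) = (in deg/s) 1640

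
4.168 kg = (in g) 4168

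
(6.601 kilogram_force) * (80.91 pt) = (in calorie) 0.4416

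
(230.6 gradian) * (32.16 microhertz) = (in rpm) 0.001112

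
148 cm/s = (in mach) 0.004347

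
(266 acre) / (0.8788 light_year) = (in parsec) 4.196e-27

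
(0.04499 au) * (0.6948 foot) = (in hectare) 1.425e+05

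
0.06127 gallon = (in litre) 0.2319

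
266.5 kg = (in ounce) 9401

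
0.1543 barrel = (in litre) 24.53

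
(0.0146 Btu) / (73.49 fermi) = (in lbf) 4.712e+13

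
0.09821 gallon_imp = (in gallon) 0.1179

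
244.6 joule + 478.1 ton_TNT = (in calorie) 4.781e+11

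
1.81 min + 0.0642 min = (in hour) 0.03124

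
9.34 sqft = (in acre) 0.0002144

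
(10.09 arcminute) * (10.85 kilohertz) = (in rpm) 304.1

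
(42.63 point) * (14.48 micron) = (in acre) 5.381e-11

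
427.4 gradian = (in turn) 1.069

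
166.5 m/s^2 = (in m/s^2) 166.5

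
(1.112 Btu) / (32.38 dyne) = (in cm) 3.623e+08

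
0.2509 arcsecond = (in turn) 1.936e-07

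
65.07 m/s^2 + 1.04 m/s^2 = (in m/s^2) 66.11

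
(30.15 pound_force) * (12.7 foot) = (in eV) 3.24e+21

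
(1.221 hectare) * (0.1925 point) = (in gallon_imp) 182.4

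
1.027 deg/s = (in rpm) 0.1712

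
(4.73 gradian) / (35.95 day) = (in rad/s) 2.392e-08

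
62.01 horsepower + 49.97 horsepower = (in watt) 8.35e+04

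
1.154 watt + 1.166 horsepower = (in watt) 870.6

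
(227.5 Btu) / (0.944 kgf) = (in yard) 2.835e+04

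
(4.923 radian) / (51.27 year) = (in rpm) 2.908e-08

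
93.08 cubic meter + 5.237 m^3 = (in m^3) 98.32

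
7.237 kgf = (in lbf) 15.95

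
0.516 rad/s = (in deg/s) 29.56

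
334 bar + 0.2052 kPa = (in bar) 334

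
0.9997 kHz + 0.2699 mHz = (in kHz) 0.9997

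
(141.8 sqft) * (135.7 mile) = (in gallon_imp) 6.328e+08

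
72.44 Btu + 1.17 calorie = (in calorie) 1.827e+04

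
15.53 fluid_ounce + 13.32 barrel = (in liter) 2118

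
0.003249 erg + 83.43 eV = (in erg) 0.003249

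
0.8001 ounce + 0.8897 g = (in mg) 2.357e+04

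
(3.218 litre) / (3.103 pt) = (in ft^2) 31.64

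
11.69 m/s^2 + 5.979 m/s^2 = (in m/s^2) 17.67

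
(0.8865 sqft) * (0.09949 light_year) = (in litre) 7.752e+16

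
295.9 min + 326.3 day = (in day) 326.5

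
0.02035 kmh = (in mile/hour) 0.01264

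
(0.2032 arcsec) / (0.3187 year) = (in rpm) 9.36e-13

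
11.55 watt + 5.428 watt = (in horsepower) 0.02277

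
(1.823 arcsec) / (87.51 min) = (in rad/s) 1.683e-09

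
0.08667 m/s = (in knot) 0.1685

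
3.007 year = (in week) 156.8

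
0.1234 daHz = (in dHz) 12.34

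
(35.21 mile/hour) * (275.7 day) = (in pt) 1.063e+12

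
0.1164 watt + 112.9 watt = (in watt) 113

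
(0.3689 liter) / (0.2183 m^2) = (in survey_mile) 1.05e-06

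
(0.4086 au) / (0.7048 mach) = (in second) 2.547e+08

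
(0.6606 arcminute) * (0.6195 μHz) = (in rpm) 1.137e-09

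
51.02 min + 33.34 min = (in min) 84.36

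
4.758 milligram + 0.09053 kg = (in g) 90.53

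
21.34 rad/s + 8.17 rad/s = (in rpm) 281.8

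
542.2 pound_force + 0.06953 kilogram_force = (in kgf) 246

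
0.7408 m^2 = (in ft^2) 7.974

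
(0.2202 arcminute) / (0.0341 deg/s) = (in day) 1.246e-06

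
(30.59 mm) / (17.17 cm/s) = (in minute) 0.002969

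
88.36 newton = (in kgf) 9.01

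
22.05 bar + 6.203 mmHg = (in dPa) 2.206e+07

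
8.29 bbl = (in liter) 1318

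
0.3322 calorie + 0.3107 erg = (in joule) 1.39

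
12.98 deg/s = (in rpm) 2.163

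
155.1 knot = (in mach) 0.2343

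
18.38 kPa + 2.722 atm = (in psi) 42.67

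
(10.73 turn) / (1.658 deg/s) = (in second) 2330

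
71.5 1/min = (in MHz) 1.192e-06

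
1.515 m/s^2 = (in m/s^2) 1.515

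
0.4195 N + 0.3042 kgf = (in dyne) 3.403e+05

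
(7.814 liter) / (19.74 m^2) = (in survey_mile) 2.46e-07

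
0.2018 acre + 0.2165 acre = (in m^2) 1693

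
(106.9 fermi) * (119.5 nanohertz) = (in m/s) 1.277e-20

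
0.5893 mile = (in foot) 3112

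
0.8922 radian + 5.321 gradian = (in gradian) 62.12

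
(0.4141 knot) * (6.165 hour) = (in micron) 4.728e+09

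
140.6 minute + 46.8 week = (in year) 0.8978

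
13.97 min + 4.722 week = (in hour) 793.5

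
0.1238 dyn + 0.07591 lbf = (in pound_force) 0.07591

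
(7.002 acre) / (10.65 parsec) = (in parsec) 2.794e-30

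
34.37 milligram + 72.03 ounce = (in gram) 2042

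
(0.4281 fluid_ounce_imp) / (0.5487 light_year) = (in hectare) 2.343e-25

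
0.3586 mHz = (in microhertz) 358.6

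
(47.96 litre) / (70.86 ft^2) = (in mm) 7.285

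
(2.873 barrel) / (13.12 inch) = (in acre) 0.0003387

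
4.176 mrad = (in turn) 0.0006646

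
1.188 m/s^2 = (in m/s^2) 1.188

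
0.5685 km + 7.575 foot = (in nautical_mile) 0.3082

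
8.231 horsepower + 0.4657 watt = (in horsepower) 8.232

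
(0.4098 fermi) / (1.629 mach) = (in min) 1.231e-20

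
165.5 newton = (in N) 165.5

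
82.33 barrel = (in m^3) 13.09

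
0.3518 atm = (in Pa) 3.565e+04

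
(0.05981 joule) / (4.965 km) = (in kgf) 1.228e-06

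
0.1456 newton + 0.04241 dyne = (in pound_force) 0.03273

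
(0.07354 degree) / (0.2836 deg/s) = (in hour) 7.203e-05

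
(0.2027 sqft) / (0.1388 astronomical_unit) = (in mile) 5.635e-16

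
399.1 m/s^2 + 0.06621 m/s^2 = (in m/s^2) 399.2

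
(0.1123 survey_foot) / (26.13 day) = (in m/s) 1.516e-08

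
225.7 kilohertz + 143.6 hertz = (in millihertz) 2.258e+08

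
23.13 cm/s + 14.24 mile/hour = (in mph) 14.76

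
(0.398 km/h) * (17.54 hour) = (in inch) 2.748e+05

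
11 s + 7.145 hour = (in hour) 7.148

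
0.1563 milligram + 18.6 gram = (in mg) 1.86e+04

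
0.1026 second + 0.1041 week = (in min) 1049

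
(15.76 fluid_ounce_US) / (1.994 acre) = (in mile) 3.589e-11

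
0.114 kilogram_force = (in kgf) 0.114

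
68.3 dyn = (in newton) 0.000683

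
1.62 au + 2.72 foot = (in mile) 1.506e+08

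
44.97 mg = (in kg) 4.497e-05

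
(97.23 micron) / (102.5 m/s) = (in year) 3.008e-14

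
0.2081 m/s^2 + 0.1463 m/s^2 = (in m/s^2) 0.3544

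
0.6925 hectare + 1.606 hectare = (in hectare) 2.299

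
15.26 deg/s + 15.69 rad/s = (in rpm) 152.4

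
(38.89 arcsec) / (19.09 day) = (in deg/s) 6.55e-09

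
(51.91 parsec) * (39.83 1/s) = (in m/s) 6.38e+19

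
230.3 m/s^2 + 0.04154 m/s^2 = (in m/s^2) 230.3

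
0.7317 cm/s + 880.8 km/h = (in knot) 475.6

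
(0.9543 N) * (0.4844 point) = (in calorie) 3.898e-05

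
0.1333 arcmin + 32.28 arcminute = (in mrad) 9.429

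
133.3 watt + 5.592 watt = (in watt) 138.9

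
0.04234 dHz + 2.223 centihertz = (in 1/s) 0.02646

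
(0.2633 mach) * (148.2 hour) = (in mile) 2.972e+04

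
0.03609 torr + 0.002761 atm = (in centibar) 0.2846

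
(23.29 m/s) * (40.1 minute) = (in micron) 5.604e+10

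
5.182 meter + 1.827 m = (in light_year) 7.409e-16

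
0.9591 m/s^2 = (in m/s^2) 0.9591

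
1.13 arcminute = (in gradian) 0.02093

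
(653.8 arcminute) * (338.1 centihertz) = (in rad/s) 0.643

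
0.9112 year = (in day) 332.6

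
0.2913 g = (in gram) 0.2913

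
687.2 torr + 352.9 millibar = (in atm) 1.252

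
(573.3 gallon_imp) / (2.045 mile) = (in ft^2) 0.008524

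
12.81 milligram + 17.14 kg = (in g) 1.714e+04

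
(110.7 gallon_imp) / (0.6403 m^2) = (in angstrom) 7.86e+09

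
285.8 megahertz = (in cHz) 2.858e+10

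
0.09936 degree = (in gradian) 0.1104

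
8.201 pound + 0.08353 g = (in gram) 3720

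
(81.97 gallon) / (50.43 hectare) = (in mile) 3.823e-10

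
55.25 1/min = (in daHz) 0.09208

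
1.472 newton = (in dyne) 1.472e+05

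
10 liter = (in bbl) 0.0629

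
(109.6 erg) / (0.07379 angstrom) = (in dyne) 1.485e+11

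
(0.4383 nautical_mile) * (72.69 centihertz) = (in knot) 1147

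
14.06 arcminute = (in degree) 0.2343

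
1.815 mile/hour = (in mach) 0.002383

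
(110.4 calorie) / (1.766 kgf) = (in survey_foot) 87.51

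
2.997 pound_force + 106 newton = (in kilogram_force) 12.17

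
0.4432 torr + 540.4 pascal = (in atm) 0.005916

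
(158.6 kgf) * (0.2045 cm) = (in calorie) 0.7602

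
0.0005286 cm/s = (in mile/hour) 1.182e-05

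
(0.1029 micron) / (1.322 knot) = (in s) 1.513e-07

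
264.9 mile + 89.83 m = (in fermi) 4.264e+20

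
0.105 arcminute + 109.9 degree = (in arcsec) 3.956e+05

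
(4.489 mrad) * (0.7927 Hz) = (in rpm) 0.03398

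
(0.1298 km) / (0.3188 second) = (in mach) 1.196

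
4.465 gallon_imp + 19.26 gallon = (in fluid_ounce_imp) 3280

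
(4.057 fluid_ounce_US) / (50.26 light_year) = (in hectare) 2.523e-26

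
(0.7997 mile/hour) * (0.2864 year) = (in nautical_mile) 1743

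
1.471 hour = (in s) 5296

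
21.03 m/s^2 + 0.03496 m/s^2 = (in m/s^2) 21.06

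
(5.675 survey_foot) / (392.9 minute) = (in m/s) 7.338e-05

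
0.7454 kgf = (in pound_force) 1.643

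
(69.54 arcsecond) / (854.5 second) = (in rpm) 3.768e-06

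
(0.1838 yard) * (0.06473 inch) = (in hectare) 2.763e-08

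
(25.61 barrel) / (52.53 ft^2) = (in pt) 2365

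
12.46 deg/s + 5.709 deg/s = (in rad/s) 0.3171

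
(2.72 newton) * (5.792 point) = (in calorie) 0.001328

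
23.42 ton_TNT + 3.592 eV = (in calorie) 2.342e+10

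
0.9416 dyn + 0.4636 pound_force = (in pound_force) 0.4636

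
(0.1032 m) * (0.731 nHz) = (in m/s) 7.544e-11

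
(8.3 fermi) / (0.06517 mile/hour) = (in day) 3.297e-18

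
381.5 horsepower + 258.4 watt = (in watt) 2.847e+05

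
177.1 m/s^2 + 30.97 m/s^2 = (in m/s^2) 208.1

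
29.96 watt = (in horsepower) 0.04018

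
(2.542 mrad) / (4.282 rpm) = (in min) 9.448e-05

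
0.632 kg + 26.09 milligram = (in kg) 0.632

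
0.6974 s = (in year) 2.211e-08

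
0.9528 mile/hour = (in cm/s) 42.59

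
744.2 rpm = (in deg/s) 4465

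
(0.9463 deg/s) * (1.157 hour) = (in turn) 10.95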